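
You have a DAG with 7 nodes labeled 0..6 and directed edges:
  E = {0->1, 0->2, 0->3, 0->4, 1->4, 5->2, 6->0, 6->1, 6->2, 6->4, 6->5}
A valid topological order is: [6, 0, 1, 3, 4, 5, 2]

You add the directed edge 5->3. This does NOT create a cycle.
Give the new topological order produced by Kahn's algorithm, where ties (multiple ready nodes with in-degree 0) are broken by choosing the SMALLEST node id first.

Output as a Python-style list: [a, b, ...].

Answer: [6, 0, 1, 4, 5, 2, 3]

Derivation:
Old toposort: [6, 0, 1, 3, 4, 5, 2]
Added edge: 5->3
Position of 5 (5) > position of 3 (3). Must reorder: 5 must now come before 3.
Run Kahn's algorithm (break ties by smallest node id):
  initial in-degrees: [1, 2, 3, 2, 3, 1, 0]
  ready (indeg=0): [6]
  pop 6: indeg[0]->0; indeg[1]->1; indeg[2]->2; indeg[4]->2; indeg[5]->0 | ready=[0, 5] | order so far=[6]
  pop 0: indeg[1]->0; indeg[2]->1; indeg[3]->1; indeg[4]->1 | ready=[1, 5] | order so far=[6, 0]
  pop 1: indeg[4]->0 | ready=[4, 5] | order so far=[6, 0, 1]
  pop 4: no out-edges | ready=[5] | order so far=[6, 0, 1, 4]
  pop 5: indeg[2]->0; indeg[3]->0 | ready=[2, 3] | order so far=[6, 0, 1, 4, 5]
  pop 2: no out-edges | ready=[3] | order so far=[6, 0, 1, 4, 5, 2]
  pop 3: no out-edges | ready=[] | order so far=[6, 0, 1, 4, 5, 2, 3]
  Result: [6, 0, 1, 4, 5, 2, 3]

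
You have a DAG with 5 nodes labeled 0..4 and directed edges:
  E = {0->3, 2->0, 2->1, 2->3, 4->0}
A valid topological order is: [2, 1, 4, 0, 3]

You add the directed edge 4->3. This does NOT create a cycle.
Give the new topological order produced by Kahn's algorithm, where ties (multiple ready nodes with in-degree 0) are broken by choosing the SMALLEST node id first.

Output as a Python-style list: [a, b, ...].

Old toposort: [2, 1, 4, 0, 3]
Added edge: 4->3
Position of 4 (2) < position of 3 (4). Old order still valid.
Run Kahn's algorithm (break ties by smallest node id):
  initial in-degrees: [2, 1, 0, 3, 0]
  ready (indeg=0): [2, 4]
  pop 2: indeg[0]->1; indeg[1]->0; indeg[3]->2 | ready=[1, 4] | order so far=[2]
  pop 1: no out-edges | ready=[4] | order so far=[2, 1]
  pop 4: indeg[0]->0; indeg[3]->1 | ready=[0] | order so far=[2, 1, 4]
  pop 0: indeg[3]->0 | ready=[3] | order so far=[2, 1, 4, 0]
  pop 3: no out-edges | ready=[] | order so far=[2, 1, 4, 0, 3]
  Result: [2, 1, 4, 0, 3]

Answer: [2, 1, 4, 0, 3]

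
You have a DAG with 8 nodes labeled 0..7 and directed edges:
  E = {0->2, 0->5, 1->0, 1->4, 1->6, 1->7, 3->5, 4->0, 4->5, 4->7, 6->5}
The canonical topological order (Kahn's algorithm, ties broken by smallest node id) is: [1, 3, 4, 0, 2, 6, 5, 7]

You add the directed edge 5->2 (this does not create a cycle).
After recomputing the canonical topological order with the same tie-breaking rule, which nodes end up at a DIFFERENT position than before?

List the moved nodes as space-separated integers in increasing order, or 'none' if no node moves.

Answer: 2 5 6

Derivation:
Old toposort: [1, 3, 4, 0, 2, 6, 5, 7]
Added edge 5->2
Recompute Kahn (smallest-id tiebreak):
  initial in-degrees: [2, 0, 2, 0, 1, 4, 1, 2]
  ready (indeg=0): [1, 3]
  pop 1: indeg[0]->1; indeg[4]->0; indeg[6]->0; indeg[7]->1 | ready=[3, 4, 6] | order so far=[1]
  pop 3: indeg[5]->3 | ready=[4, 6] | order so far=[1, 3]
  pop 4: indeg[0]->0; indeg[5]->2; indeg[7]->0 | ready=[0, 6, 7] | order so far=[1, 3, 4]
  pop 0: indeg[2]->1; indeg[5]->1 | ready=[6, 7] | order so far=[1, 3, 4, 0]
  pop 6: indeg[5]->0 | ready=[5, 7] | order so far=[1, 3, 4, 0, 6]
  pop 5: indeg[2]->0 | ready=[2, 7] | order so far=[1, 3, 4, 0, 6, 5]
  pop 2: no out-edges | ready=[7] | order so far=[1, 3, 4, 0, 6, 5, 2]
  pop 7: no out-edges | ready=[] | order so far=[1, 3, 4, 0, 6, 5, 2, 7]
New canonical toposort: [1, 3, 4, 0, 6, 5, 2, 7]
Compare positions:
  Node 0: index 3 -> 3 (same)
  Node 1: index 0 -> 0 (same)
  Node 2: index 4 -> 6 (moved)
  Node 3: index 1 -> 1 (same)
  Node 4: index 2 -> 2 (same)
  Node 5: index 6 -> 5 (moved)
  Node 6: index 5 -> 4 (moved)
  Node 7: index 7 -> 7 (same)
Nodes that changed position: 2 5 6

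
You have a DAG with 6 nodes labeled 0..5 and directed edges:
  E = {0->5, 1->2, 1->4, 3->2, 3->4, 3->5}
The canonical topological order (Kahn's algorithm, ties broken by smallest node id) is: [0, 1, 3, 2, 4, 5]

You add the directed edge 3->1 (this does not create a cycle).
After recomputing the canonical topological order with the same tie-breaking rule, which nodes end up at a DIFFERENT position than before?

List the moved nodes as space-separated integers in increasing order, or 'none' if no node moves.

Old toposort: [0, 1, 3, 2, 4, 5]
Added edge 3->1
Recompute Kahn (smallest-id tiebreak):
  initial in-degrees: [0, 1, 2, 0, 2, 2]
  ready (indeg=0): [0, 3]
  pop 0: indeg[5]->1 | ready=[3] | order so far=[0]
  pop 3: indeg[1]->0; indeg[2]->1; indeg[4]->1; indeg[5]->0 | ready=[1, 5] | order so far=[0, 3]
  pop 1: indeg[2]->0; indeg[4]->0 | ready=[2, 4, 5] | order so far=[0, 3, 1]
  pop 2: no out-edges | ready=[4, 5] | order so far=[0, 3, 1, 2]
  pop 4: no out-edges | ready=[5] | order so far=[0, 3, 1, 2, 4]
  pop 5: no out-edges | ready=[] | order so far=[0, 3, 1, 2, 4, 5]
New canonical toposort: [0, 3, 1, 2, 4, 5]
Compare positions:
  Node 0: index 0 -> 0 (same)
  Node 1: index 1 -> 2 (moved)
  Node 2: index 3 -> 3 (same)
  Node 3: index 2 -> 1 (moved)
  Node 4: index 4 -> 4 (same)
  Node 5: index 5 -> 5 (same)
Nodes that changed position: 1 3

Answer: 1 3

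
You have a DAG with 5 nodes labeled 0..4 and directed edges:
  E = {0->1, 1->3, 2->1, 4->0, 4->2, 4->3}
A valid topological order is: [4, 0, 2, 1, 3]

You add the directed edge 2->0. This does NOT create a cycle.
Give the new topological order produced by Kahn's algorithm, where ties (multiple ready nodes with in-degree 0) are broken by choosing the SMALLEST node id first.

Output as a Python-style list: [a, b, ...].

Answer: [4, 2, 0, 1, 3]

Derivation:
Old toposort: [4, 0, 2, 1, 3]
Added edge: 2->0
Position of 2 (2) > position of 0 (1). Must reorder: 2 must now come before 0.
Run Kahn's algorithm (break ties by smallest node id):
  initial in-degrees: [2, 2, 1, 2, 0]
  ready (indeg=0): [4]
  pop 4: indeg[0]->1; indeg[2]->0; indeg[3]->1 | ready=[2] | order so far=[4]
  pop 2: indeg[0]->0; indeg[1]->1 | ready=[0] | order so far=[4, 2]
  pop 0: indeg[1]->0 | ready=[1] | order so far=[4, 2, 0]
  pop 1: indeg[3]->0 | ready=[3] | order so far=[4, 2, 0, 1]
  pop 3: no out-edges | ready=[] | order so far=[4, 2, 0, 1, 3]
  Result: [4, 2, 0, 1, 3]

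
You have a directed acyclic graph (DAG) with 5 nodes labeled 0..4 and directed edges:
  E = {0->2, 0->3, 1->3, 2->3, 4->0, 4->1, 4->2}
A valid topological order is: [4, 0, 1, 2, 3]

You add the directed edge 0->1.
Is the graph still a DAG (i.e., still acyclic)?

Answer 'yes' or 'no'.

Given toposort: [4, 0, 1, 2, 3]
Position of 0: index 1; position of 1: index 2
New edge 0->1: forward
Forward edge: respects the existing order. Still a DAG, same toposort still valid.
Still a DAG? yes

Answer: yes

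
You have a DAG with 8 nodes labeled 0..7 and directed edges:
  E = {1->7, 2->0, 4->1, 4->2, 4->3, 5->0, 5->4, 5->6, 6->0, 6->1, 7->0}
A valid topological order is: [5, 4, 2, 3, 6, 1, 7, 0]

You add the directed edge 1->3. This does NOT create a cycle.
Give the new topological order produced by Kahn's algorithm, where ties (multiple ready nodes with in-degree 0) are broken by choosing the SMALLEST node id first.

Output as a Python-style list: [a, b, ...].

Old toposort: [5, 4, 2, 3, 6, 1, 7, 0]
Added edge: 1->3
Position of 1 (5) > position of 3 (3). Must reorder: 1 must now come before 3.
Run Kahn's algorithm (break ties by smallest node id):
  initial in-degrees: [4, 2, 1, 2, 1, 0, 1, 1]
  ready (indeg=0): [5]
  pop 5: indeg[0]->3; indeg[4]->0; indeg[6]->0 | ready=[4, 6] | order so far=[5]
  pop 4: indeg[1]->1; indeg[2]->0; indeg[3]->1 | ready=[2, 6] | order so far=[5, 4]
  pop 2: indeg[0]->2 | ready=[6] | order so far=[5, 4, 2]
  pop 6: indeg[0]->1; indeg[1]->0 | ready=[1] | order so far=[5, 4, 2, 6]
  pop 1: indeg[3]->0; indeg[7]->0 | ready=[3, 7] | order so far=[5, 4, 2, 6, 1]
  pop 3: no out-edges | ready=[7] | order so far=[5, 4, 2, 6, 1, 3]
  pop 7: indeg[0]->0 | ready=[0] | order so far=[5, 4, 2, 6, 1, 3, 7]
  pop 0: no out-edges | ready=[] | order so far=[5, 4, 2, 6, 1, 3, 7, 0]
  Result: [5, 4, 2, 6, 1, 3, 7, 0]

Answer: [5, 4, 2, 6, 1, 3, 7, 0]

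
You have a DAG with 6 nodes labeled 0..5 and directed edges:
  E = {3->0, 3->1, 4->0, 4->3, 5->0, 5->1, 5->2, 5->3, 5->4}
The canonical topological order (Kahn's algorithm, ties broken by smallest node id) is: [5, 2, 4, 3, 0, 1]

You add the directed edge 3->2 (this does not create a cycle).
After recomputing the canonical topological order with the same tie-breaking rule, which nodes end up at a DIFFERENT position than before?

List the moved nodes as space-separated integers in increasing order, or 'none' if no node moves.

Old toposort: [5, 2, 4, 3, 0, 1]
Added edge 3->2
Recompute Kahn (smallest-id tiebreak):
  initial in-degrees: [3, 2, 2, 2, 1, 0]
  ready (indeg=0): [5]
  pop 5: indeg[0]->2; indeg[1]->1; indeg[2]->1; indeg[3]->1; indeg[4]->0 | ready=[4] | order so far=[5]
  pop 4: indeg[0]->1; indeg[3]->0 | ready=[3] | order so far=[5, 4]
  pop 3: indeg[0]->0; indeg[1]->0; indeg[2]->0 | ready=[0, 1, 2] | order so far=[5, 4, 3]
  pop 0: no out-edges | ready=[1, 2] | order so far=[5, 4, 3, 0]
  pop 1: no out-edges | ready=[2] | order so far=[5, 4, 3, 0, 1]
  pop 2: no out-edges | ready=[] | order so far=[5, 4, 3, 0, 1, 2]
New canonical toposort: [5, 4, 3, 0, 1, 2]
Compare positions:
  Node 0: index 4 -> 3 (moved)
  Node 1: index 5 -> 4 (moved)
  Node 2: index 1 -> 5 (moved)
  Node 3: index 3 -> 2 (moved)
  Node 4: index 2 -> 1 (moved)
  Node 5: index 0 -> 0 (same)
Nodes that changed position: 0 1 2 3 4

Answer: 0 1 2 3 4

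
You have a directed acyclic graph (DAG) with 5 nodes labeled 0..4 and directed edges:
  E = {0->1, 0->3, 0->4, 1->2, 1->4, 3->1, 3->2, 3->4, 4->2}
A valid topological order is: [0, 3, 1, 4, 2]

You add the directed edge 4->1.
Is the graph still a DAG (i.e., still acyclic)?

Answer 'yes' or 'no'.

Given toposort: [0, 3, 1, 4, 2]
Position of 4: index 3; position of 1: index 2
New edge 4->1: backward (u after v in old order)
Backward edge: old toposort is now invalid. Check if this creates a cycle.
Does 1 already reach 4? Reachable from 1: [1, 2, 4]. YES -> cycle!
Still a DAG? no

Answer: no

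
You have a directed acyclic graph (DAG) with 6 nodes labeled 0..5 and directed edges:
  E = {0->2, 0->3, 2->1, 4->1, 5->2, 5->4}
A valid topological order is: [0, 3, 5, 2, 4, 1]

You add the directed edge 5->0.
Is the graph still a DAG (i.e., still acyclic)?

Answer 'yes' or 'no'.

Given toposort: [0, 3, 5, 2, 4, 1]
Position of 5: index 2; position of 0: index 0
New edge 5->0: backward (u after v in old order)
Backward edge: old toposort is now invalid. Check if this creates a cycle.
Does 0 already reach 5? Reachable from 0: [0, 1, 2, 3]. NO -> still a DAG (reorder needed).
Still a DAG? yes

Answer: yes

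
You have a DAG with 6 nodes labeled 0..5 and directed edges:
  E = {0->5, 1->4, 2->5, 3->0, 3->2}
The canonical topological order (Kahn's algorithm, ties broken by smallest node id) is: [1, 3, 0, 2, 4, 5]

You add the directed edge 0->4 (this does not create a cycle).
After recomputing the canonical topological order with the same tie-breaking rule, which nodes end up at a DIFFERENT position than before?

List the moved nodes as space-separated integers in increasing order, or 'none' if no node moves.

Old toposort: [1, 3, 0, 2, 4, 5]
Added edge 0->4
Recompute Kahn (smallest-id tiebreak):
  initial in-degrees: [1, 0, 1, 0, 2, 2]
  ready (indeg=0): [1, 3]
  pop 1: indeg[4]->1 | ready=[3] | order so far=[1]
  pop 3: indeg[0]->0; indeg[2]->0 | ready=[0, 2] | order so far=[1, 3]
  pop 0: indeg[4]->0; indeg[5]->1 | ready=[2, 4] | order so far=[1, 3, 0]
  pop 2: indeg[5]->0 | ready=[4, 5] | order so far=[1, 3, 0, 2]
  pop 4: no out-edges | ready=[5] | order so far=[1, 3, 0, 2, 4]
  pop 5: no out-edges | ready=[] | order so far=[1, 3, 0, 2, 4, 5]
New canonical toposort: [1, 3, 0, 2, 4, 5]
Compare positions:
  Node 0: index 2 -> 2 (same)
  Node 1: index 0 -> 0 (same)
  Node 2: index 3 -> 3 (same)
  Node 3: index 1 -> 1 (same)
  Node 4: index 4 -> 4 (same)
  Node 5: index 5 -> 5 (same)
Nodes that changed position: none

Answer: none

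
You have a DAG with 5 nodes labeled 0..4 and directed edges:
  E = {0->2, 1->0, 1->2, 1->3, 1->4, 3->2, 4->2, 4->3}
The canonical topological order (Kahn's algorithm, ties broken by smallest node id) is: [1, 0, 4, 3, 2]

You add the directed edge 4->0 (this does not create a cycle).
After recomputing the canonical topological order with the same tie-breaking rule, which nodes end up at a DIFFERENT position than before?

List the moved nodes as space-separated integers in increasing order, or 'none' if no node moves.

Answer: 0 4

Derivation:
Old toposort: [1, 0, 4, 3, 2]
Added edge 4->0
Recompute Kahn (smallest-id tiebreak):
  initial in-degrees: [2, 0, 4, 2, 1]
  ready (indeg=0): [1]
  pop 1: indeg[0]->1; indeg[2]->3; indeg[3]->1; indeg[4]->0 | ready=[4] | order so far=[1]
  pop 4: indeg[0]->0; indeg[2]->2; indeg[3]->0 | ready=[0, 3] | order so far=[1, 4]
  pop 0: indeg[2]->1 | ready=[3] | order so far=[1, 4, 0]
  pop 3: indeg[2]->0 | ready=[2] | order so far=[1, 4, 0, 3]
  pop 2: no out-edges | ready=[] | order so far=[1, 4, 0, 3, 2]
New canonical toposort: [1, 4, 0, 3, 2]
Compare positions:
  Node 0: index 1 -> 2 (moved)
  Node 1: index 0 -> 0 (same)
  Node 2: index 4 -> 4 (same)
  Node 3: index 3 -> 3 (same)
  Node 4: index 2 -> 1 (moved)
Nodes that changed position: 0 4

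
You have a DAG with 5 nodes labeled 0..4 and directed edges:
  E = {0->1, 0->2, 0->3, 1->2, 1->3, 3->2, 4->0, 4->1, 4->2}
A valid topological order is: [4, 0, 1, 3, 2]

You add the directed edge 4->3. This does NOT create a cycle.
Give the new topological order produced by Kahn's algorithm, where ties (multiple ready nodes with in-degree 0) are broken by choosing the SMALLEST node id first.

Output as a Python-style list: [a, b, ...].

Answer: [4, 0, 1, 3, 2]

Derivation:
Old toposort: [4, 0, 1, 3, 2]
Added edge: 4->3
Position of 4 (0) < position of 3 (3). Old order still valid.
Run Kahn's algorithm (break ties by smallest node id):
  initial in-degrees: [1, 2, 4, 3, 0]
  ready (indeg=0): [4]
  pop 4: indeg[0]->0; indeg[1]->1; indeg[2]->3; indeg[3]->2 | ready=[0] | order so far=[4]
  pop 0: indeg[1]->0; indeg[2]->2; indeg[3]->1 | ready=[1] | order so far=[4, 0]
  pop 1: indeg[2]->1; indeg[3]->0 | ready=[3] | order so far=[4, 0, 1]
  pop 3: indeg[2]->0 | ready=[2] | order so far=[4, 0, 1, 3]
  pop 2: no out-edges | ready=[] | order so far=[4, 0, 1, 3, 2]
  Result: [4, 0, 1, 3, 2]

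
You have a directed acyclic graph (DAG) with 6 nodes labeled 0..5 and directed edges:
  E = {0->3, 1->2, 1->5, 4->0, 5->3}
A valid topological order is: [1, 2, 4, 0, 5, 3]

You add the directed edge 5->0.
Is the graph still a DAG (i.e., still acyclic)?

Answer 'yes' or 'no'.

Answer: yes

Derivation:
Given toposort: [1, 2, 4, 0, 5, 3]
Position of 5: index 4; position of 0: index 3
New edge 5->0: backward (u after v in old order)
Backward edge: old toposort is now invalid. Check if this creates a cycle.
Does 0 already reach 5? Reachable from 0: [0, 3]. NO -> still a DAG (reorder needed).
Still a DAG? yes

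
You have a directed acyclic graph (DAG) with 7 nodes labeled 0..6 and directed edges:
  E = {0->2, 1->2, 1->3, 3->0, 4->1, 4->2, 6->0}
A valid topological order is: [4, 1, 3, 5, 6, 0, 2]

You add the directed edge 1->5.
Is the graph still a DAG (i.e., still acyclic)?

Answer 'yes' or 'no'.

Answer: yes

Derivation:
Given toposort: [4, 1, 3, 5, 6, 0, 2]
Position of 1: index 1; position of 5: index 3
New edge 1->5: forward
Forward edge: respects the existing order. Still a DAG, same toposort still valid.
Still a DAG? yes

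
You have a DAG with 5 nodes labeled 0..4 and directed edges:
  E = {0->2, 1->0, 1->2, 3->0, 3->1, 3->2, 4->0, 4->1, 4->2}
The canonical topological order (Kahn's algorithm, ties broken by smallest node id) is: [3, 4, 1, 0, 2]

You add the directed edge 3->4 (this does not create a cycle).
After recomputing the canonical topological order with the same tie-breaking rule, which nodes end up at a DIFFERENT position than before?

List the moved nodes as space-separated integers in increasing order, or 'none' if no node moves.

Old toposort: [3, 4, 1, 0, 2]
Added edge 3->4
Recompute Kahn (smallest-id tiebreak):
  initial in-degrees: [3, 2, 4, 0, 1]
  ready (indeg=0): [3]
  pop 3: indeg[0]->2; indeg[1]->1; indeg[2]->3; indeg[4]->0 | ready=[4] | order so far=[3]
  pop 4: indeg[0]->1; indeg[1]->0; indeg[2]->2 | ready=[1] | order so far=[3, 4]
  pop 1: indeg[0]->0; indeg[2]->1 | ready=[0] | order so far=[3, 4, 1]
  pop 0: indeg[2]->0 | ready=[2] | order so far=[3, 4, 1, 0]
  pop 2: no out-edges | ready=[] | order so far=[3, 4, 1, 0, 2]
New canonical toposort: [3, 4, 1, 0, 2]
Compare positions:
  Node 0: index 3 -> 3 (same)
  Node 1: index 2 -> 2 (same)
  Node 2: index 4 -> 4 (same)
  Node 3: index 0 -> 0 (same)
  Node 4: index 1 -> 1 (same)
Nodes that changed position: none

Answer: none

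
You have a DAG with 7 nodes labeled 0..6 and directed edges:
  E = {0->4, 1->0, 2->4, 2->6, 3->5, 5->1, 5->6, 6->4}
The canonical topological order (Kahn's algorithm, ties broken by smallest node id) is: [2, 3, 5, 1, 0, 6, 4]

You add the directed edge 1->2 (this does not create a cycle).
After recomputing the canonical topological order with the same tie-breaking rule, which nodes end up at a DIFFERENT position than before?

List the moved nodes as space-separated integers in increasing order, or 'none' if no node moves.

Answer: 0 1 2 3 5

Derivation:
Old toposort: [2, 3, 5, 1, 0, 6, 4]
Added edge 1->2
Recompute Kahn (smallest-id tiebreak):
  initial in-degrees: [1, 1, 1, 0, 3, 1, 2]
  ready (indeg=0): [3]
  pop 3: indeg[5]->0 | ready=[5] | order so far=[3]
  pop 5: indeg[1]->0; indeg[6]->1 | ready=[1] | order so far=[3, 5]
  pop 1: indeg[0]->0; indeg[2]->0 | ready=[0, 2] | order so far=[3, 5, 1]
  pop 0: indeg[4]->2 | ready=[2] | order so far=[3, 5, 1, 0]
  pop 2: indeg[4]->1; indeg[6]->0 | ready=[6] | order so far=[3, 5, 1, 0, 2]
  pop 6: indeg[4]->0 | ready=[4] | order so far=[3, 5, 1, 0, 2, 6]
  pop 4: no out-edges | ready=[] | order so far=[3, 5, 1, 0, 2, 6, 4]
New canonical toposort: [3, 5, 1, 0, 2, 6, 4]
Compare positions:
  Node 0: index 4 -> 3 (moved)
  Node 1: index 3 -> 2 (moved)
  Node 2: index 0 -> 4 (moved)
  Node 3: index 1 -> 0 (moved)
  Node 4: index 6 -> 6 (same)
  Node 5: index 2 -> 1 (moved)
  Node 6: index 5 -> 5 (same)
Nodes that changed position: 0 1 2 3 5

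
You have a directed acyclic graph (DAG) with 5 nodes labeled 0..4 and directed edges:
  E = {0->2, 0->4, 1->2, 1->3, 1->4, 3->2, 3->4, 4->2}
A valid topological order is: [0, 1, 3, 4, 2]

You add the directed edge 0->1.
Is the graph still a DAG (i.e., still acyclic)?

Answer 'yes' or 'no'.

Given toposort: [0, 1, 3, 4, 2]
Position of 0: index 0; position of 1: index 1
New edge 0->1: forward
Forward edge: respects the existing order. Still a DAG, same toposort still valid.
Still a DAG? yes

Answer: yes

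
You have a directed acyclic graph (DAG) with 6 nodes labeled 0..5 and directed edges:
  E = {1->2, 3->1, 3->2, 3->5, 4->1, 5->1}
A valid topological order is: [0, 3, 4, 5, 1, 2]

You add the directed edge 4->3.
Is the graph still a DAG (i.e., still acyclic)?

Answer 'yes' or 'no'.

Given toposort: [0, 3, 4, 5, 1, 2]
Position of 4: index 2; position of 3: index 1
New edge 4->3: backward (u after v in old order)
Backward edge: old toposort is now invalid. Check if this creates a cycle.
Does 3 already reach 4? Reachable from 3: [1, 2, 3, 5]. NO -> still a DAG (reorder needed).
Still a DAG? yes

Answer: yes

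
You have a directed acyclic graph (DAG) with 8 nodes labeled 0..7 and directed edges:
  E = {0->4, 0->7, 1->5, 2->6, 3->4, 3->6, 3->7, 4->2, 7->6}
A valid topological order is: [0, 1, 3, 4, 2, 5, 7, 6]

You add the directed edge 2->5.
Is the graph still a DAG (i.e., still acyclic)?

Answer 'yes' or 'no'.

Given toposort: [0, 1, 3, 4, 2, 5, 7, 6]
Position of 2: index 4; position of 5: index 5
New edge 2->5: forward
Forward edge: respects the existing order. Still a DAG, same toposort still valid.
Still a DAG? yes

Answer: yes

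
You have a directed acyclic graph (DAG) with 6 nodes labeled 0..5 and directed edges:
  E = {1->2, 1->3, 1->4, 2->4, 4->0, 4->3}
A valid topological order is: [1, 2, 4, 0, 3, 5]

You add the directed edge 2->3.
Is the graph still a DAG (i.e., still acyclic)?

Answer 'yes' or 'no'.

Answer: yes

Derivation:
Given toposort: [1, 2, 4, 0, 3, 5]
Position of 2: index 1; position of 3: index 4
New edge 2->3: forward
Forward edge: respects the existing order. Still a DAG, same toposort still valid.
Still a DAG? yes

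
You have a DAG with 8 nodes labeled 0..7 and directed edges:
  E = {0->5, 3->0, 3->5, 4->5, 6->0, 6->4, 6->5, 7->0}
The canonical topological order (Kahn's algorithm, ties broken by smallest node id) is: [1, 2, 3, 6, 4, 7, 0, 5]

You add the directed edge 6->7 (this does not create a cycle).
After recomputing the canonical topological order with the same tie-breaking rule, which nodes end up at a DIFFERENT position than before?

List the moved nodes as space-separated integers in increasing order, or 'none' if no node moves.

Old toposort: [1, 2, 3, 6, 4, 7, 0, 5]
Added edge 6->7
Recompute Kahn (smallest-id tiebreak):
  initial in-degrees: [3, 0, 0, 0, 1, 4, 0, 1]
  ready (indeg=0): [1, 2, 3, 6]
  pop 1: no out-edges | ready=[2, 3, 6] | order so far=[1]
  pop 2: no out-edges | ready=[3, 6] | order so far=[1, 2]
  pop 3: indeg[0]->2; indeg[5]->3 | ready=[6] | order so far=[1, 2, 3]
  pop 6: indeg[0]->1; indeg[4]->0; indeg[5]->2; indeg[7]->0 | ready=[4, 7] | order so far=[1, 2, 3, 6]
  pop 4: indeg[5]->1 | ready=[7] | order so far=[1, 2, 3, 6, 4]
  pop 7: indeg[0]->0 | ready=[0] | order so far=[1, 2, 3, 6, 4, 7]
  pop 0: indeg[5]->0 | ready=[5] | order so far=[1, 2, 3, 6, 4, 7, 0]
  pop 5: no out-edges | ready=[] | order so far=[1, 2, 3, 6, 4, 7, 0, 5]
New canonical toposort: [1, 2, 3, 6, 4, 7, 0, 5]
Compare positions:
  Node 0: index 6 -> 6 (same)
  Node 1: index 0 -> 0 (same)
  Node 2: index 1 -> 1 (same)
  Node 3: index 2 -> 2 (same)
  Node 4: index 4 -> 4 (same)
  Node 5: index 7 -> 7 (same)
  Node 6: index 3 -> 3 (same)
  Node 7: index 5 -> 5 (same)
Nodes that changed position: none

Answer: none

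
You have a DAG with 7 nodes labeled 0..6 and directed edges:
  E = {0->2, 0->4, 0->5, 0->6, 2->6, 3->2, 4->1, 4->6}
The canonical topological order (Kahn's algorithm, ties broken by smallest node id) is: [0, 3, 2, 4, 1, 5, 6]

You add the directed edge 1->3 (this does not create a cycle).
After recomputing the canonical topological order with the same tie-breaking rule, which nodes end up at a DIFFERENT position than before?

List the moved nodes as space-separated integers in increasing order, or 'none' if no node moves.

Answer: 1 2 3 4

Derivation:
Old toposort: [0, 3, 2, 4, 1, 5, 6]
Added edge 1->3
Recompute Kahn (smallest-id tiebreak):
  initial in-degrees: [0, 1, 2, 1, 1, 1, 3]
  ready (indeg=0): [0]
  pop 0: indeg[2]->1; indeg[4]->0; indeg[5]->0; indeg[6]->2 | ready=[4, 5] | order so far=[0]
  pop 4: indeg[1]->0; indeg[6]->1 | ready=[1, 5] | order so far=[0, 4]
  pop 1: indeg[3]->0 | ready=[3, 5] | order so far=[0, 4, 1]
  pop 3: indeg[2]->0 | ready=[2, 5] | order so far=[0, 4, 1, 3]
  pop 2: indeg[6]->0 | ready=[5, 6] | order so far=[0, 4, 1, 3, 2]
  pop 5: no out-edges | ready=[6] | order so far=[0, 4, 1, 3, 2, 5]
  pop 6: no out-edges | ready=[] | order so far=[0, 4, 1, 3, 2, 5, 6]
New canonical toposort: [0, 4, 1, 3, 2, 5, 6]
Compare positions:
  Node 0: index 0 -> 0 (same)
  Node 1: index 4 -> 2 (moved)
  Node 2: index 2 -> 4 (moved)
  Node 3: index 1 -> 3 (moved)
  Node 4: index 3 -> 1 (moved)
  Node 5: index 5 -> 5 (same)
  Node 6: index 6 -> 6 (same)
Nodes that changed position: 1 2 3 4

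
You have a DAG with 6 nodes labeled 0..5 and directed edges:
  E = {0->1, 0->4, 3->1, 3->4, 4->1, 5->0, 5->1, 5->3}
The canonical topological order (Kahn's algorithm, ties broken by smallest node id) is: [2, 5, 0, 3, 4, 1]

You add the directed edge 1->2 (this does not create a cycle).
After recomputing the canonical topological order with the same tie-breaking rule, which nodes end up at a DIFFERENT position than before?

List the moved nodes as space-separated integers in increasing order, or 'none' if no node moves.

Old toposort: [2, 5, 0, 3, 4, 1]
Added edge 1->2
Recompute Kahn (smallest-id tiebreak):
  initial in-degrees: [1, 4, 1, 1, 2, 0]
  ready (indeg=0): [5]
  pop 5: indeg[0]->0; indeg[1]->3; indeg[3]->0 | ready=[0, 3] | order so far=[5]
  pop 0: indeg[1]->2; indeg[4]->1 | ready=[3] | order so far=[5, 0]
  pop 3: indeg[1]->1; indeg[4]->0 | ready=[4] | order so far=[5, 0, 3]
  pop 4: indeg[1]->0 | ready=[1] | order so far=[5, 0, 3, 4]
  pop 1: indeg[2]->0 | ready=[2] | order so far=[5, 0, 3, 4, 1]
  pop 2: no out-edges | ready=[] | order so far=[5, 0, 3, 4, 1, 2]
New canonical toposort: [5, 0, 3, 4, 1, 2]
Compare positions:
  Node 0: index 2 -> 1 (moved)
  Node 1: index 5 -> 4 (moved)
  Node 2: index 0 -> 5 (moved)
  Node 3: index 3 -> 2 (moved)
  Node 4: index 4 -> 3 (moved)
  Node 5: index 1 -> 0 (moved)
Nodes that changed position: 0 1 2 3 4 5

Answer: 0 1 2 3 4 5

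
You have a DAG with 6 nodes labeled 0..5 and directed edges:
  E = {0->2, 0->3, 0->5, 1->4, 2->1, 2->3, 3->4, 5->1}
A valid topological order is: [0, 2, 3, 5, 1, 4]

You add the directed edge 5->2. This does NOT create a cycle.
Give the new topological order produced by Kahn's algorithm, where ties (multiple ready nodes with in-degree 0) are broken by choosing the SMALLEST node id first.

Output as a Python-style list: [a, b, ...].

Answer: [0, 5, 2, 1, 3, 4]

Derivation:
Old toposort: [0, 2, 3, 5, 1, 4]
Added edge: 5->2
Position of 5 (3) > position of 2 (1). Must reorder: 5 must now come before 2.
Run Kahn's algorithm (break ties by smallest node id):
  initial in-degrees: [0, 2, 2, 2, 2, 1]
  ready (indeg=0): [0]
  pop 0: indeg[2]->1; indeg[3]->1; indeg[5]->0 | ready=[5] | order so far=[0]
  pop 5: indeg[1]->1; indeg[2]->0 | ready=[2] | order so far=[0, 5]
  pop 2: indeg[1]->0; indeg[3]->0 | ready=[1, 3] | order so far=[0, 5, 2]
  pop 1: indeg[4]->1 | ready=[3] | order so far=[0, 5, 2, 1]
  pop 3: indeg[4]->0 | ready=[4] | order so far=[0, 5, 2, 1, 3]
  pop 4: no out-edges | ready=[] | order so far=[0, 5, 2, 1, 3, 4]
  Result: [0, 5, 2, 1, 3, 4]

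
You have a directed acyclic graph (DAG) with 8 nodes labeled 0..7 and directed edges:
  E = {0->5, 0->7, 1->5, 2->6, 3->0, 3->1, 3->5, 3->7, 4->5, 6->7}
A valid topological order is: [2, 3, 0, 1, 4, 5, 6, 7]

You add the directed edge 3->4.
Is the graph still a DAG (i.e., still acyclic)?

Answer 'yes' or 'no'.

Given toposort: [2, 3, 0, 1, 4, 5, 6, 7]
Position of 3: index 1; position of 4: index 4
New edge 3->4: forward
Forward edge: respects the existing order. Still a DAG, same toposort still valid.
Still a DAG? yes

Answer: yes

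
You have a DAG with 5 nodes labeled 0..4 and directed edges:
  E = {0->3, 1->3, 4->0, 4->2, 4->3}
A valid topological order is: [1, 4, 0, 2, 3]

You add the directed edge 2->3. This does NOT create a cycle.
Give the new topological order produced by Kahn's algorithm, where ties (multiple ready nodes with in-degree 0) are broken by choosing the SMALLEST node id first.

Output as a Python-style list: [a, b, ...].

Answer: [1, 4, 0, 2, 3]

Derivation:
Old toposort: [1, 4, 0, 2, 3]
Added edge: 2->3
Position of 2 (3) < position of 3 (4). Old order still valid.
Run Kahn's algorithm (break ties by smallest node id):
  initial in-degrees: [1, 0, 1, 4, 0]
  ready (indeg=0): [1, 4]
  pop 1: indeg[3]->3 | ready=[4] | order so far=[1]
  pop 4: indeg[0]->0; indeg[2]->0; indeg[3]->2 | ready=[0, 2] | order so far=[1, 4]
  pop 0: indeg[3]->1 | ready=[2] | order so far=[1, 4, 0]
  pop 2: indeg[3]->0 | ready=[3] | order so far=[1, 4, 0, 2]
  pop 3: no out-edges | ready=[] | order so far=[1, 4, 0, 2, 3]
  Result: [1, 4, 0, 2, 3]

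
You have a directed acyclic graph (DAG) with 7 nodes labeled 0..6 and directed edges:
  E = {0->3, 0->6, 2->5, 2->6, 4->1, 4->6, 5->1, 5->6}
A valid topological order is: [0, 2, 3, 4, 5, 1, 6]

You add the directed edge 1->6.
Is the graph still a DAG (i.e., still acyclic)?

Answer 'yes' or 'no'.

Given toposort: [0, 2, 3, 4, 5, 1, 6]
Position of 1: index 5; position of 6: index 6
New edge 1->6: forward
Forward edge: respects the existing order. Still a DAG, same toposort still valid.
Still a DAG? yes

Answer: yes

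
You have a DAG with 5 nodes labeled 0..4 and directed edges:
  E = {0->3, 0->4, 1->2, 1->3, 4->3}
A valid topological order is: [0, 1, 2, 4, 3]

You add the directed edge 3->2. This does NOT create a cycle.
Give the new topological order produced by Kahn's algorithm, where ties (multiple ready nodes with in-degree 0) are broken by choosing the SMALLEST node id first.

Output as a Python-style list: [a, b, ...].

Answer: [0, 1, 4, 3, 2]

Derivation:
Old toposort: [0, 1, 2, 4, 3]
Added edge: 3->2
Position of 3 (4) > position of 2 (2). Must reorder: 3 must now come before 2.
Run Kahn's algorithm (break ties by smallest node id):
  initial in-degrees: [0, 0, 2, 3, 1]
  ready (indeg=0): [0, 1]
  pop 0: indeg[3]->2; indeg[4]->0 | ready=[1, 4] | order so far=[0]
  pop 1: indeg[2]->1; indeg[3]->1 | ready=[4] | order so far=[0, 1]
  pop 4: indeg[3]->0 | ready=[3] | order so far=[0, 1, 4]
  pop 3: indeg[2]->0 | ready=[2] | order so far=[0, 1, 4, 3]
  pop 2: no out-edges | ready=[] | order so far=[0, 1, 4, 3, 2]
  Result: [0, 1, 4, 3, 2]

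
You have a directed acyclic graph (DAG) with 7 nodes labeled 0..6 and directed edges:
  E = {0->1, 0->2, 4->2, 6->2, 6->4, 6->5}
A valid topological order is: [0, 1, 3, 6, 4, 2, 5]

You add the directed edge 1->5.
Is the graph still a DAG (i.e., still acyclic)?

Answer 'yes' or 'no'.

Given toposort: [0, 1, 3, 6, 4, 2, 5]
Position of 1: index 1; position of 5: index 6
New edge 1->5: forward
Forward edge: respects the existing order. Still a DAG, same toposort still valid.
Still a DAG? yes

Answer: yes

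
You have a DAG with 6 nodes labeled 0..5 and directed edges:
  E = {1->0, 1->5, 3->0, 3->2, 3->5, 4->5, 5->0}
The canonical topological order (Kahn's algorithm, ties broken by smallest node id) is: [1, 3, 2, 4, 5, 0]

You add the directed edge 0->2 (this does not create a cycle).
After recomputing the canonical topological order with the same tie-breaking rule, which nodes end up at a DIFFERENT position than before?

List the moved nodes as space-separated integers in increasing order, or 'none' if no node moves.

Old toposort: [1, 3, 2, 4, 5, 0]
Added edge 0->2
Recompute Kahn (smallest-id tiebreak):
  initial in-degrees: [3, 0, 2, 0, 0, 3]
  ready (indeg=0): [1, 3, 4]
  pop 1: indeg[0]->2; indeg[5]->2 | ready=[3, 4] | order so far=[1]
  pop 3: indeg[0]->1; indeg[2]->1; indeg[5]->1 | ready=[4] | order so far=[1, 3]
  pop 4: indeg[5]->0 | ready=[5] | order so far=[1, 3, 4]
  pop 5: indeg[0]->0 | ready=[0] | order so far=[1, 3, 4, 5]
  pop 0: indeg[2]->0 | ready=[2] | order so far=[1, 3, 4, 5, 0]
  pop 2: no out-edges | ready=[] | order so far=[1, 3, 4, 5, 0, 2]
New canonical toposort: [1, 3, 4, 5, 0, 2]
Compare positions:
  Node 0: index 5 -> 4 (moved)
  Node 1: index 0 -> 0 (same)
  Node 2: index 2 -> 5 (moved)
  Node 3: index 1 -> 1 (same)
  Node 4: index 3 -> 2 (moved)
  Node 5: index 4 -> 3 (moved)
Nodes that changed position: 0 2 4 5

Answer: 0 2 4 5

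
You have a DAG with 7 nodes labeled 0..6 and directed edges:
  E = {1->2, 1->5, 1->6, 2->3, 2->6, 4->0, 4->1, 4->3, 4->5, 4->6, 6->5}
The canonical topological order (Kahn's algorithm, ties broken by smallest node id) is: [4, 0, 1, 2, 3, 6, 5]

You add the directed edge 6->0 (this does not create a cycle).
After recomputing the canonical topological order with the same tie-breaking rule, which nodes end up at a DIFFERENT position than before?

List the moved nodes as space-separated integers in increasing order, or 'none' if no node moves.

Answer: 0 1 2 3 6

Derivation:
Old toposort: [4, 0, 1, 2, 3, 6, 5]
Added edge 6->0
Recompute Kahn (smallest-id tiebreak):
  initial in-degrees: [2, 1, 1, 2, 0, 3, 3]
  ready (indeg=0): [4]
  pop 4: indeg[0]->1; indeg[1]->0; indeg[3]->1; indeg[5]->2; indeg[6]->2 | ready=[1] | order so far=[4]
  pop 1: indeg[2]->0; indeg[5]->1; indeg[6]->1 | ready=[2] | order so far=[4, 1]
  pop 2: indeg[3]->0; indeg[6]->0 | ready=[3, 6] | order so far=[4, 1, 2]
  pop 3: no out-edges | ready=[6] | order so far=[4, 1, 2, 3]
  pop 6: indeg[0]->0; indeg[5]->0 | ready=[0, 5] | order so far=[4, 1, 2, 3, 6]
  pop 0: no out-edges | ready=[5] | order so far=[4, 1, 2, 3, 6, 0]
  pop 5: no out-edges | ready=[] | order so far=[4, 1, 2, 3, 6, 0, 5]
New canonical toposort: [4, 1, 2, 3, 6, 0, 5]
Compare positions:
  Node 0: index 1 -> 5 (moved)
  Node 1: index 2 -> 1 (moved)
  Node 2: index 3 -> 2 (moved)
  Node 3: index 4 -> 3 (moved)
  Node 4: index 0 -> 0 (same)
  Node 5: index 6 -> 6 (same)
  Node 6: index 5 -> 4 (moved)
Nodes that changed position: 0 1 2 3 6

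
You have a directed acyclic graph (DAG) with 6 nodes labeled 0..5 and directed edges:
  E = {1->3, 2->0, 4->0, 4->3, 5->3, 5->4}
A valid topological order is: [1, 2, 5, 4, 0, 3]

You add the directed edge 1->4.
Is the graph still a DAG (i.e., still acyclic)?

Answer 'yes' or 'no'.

Answer: yes

Derivation:
Given toposort: [1, 2, 5, 4, 0, 3]
Position of 1: index 0; position of 4: index 3
New edge 1->4: forward
Forward edge: respects the existing order. Still a DAG, same toposort still valid.
Still a DAG? yes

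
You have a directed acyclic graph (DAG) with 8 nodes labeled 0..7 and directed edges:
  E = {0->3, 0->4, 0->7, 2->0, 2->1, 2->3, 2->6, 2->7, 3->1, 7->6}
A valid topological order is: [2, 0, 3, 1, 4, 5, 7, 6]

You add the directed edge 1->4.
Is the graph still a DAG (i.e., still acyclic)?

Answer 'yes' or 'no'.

Given toposort: [2, 0, 3, 1, 4, 5, 7, 6]
Position of 1: index 3; position of 4: index 4
New edge 1->4: forward
Forward edge: respects the existing order. Still a DAG, same toposort still valid.
Still a DAG? yes

Answer: yes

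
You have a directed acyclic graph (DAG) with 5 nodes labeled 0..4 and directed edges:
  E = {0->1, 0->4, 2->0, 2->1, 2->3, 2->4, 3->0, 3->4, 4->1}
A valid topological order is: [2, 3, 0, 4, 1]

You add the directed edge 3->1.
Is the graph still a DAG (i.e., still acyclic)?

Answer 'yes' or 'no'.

Answer: yes

Derivation:
Given toposort: [2, 3, 0, 4, 1]
Position of 3: index 1; position of 1: index 4
New edge 3->1: forward
Forward edge: respects the existing order. Still a DAG, same toposort still valid.
Still a DAG? yes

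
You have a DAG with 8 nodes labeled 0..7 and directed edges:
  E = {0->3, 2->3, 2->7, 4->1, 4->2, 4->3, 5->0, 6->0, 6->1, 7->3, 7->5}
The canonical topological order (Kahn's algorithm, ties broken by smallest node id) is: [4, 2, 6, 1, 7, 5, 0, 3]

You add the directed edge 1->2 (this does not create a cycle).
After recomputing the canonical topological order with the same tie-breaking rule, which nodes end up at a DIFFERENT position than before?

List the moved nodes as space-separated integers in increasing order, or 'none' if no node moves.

Old toposort: [4, 2, 6, 1, 7, 5, 0, 3]
Added edge 1->2
Recompute Kahn (smallest-id tiebreak):
  initial in-degrees: [2, 2, 2, 4, 0, 1, 0, 1]
  ready (indeg=0): [4, 6]
  pop 4: indeg[1]->1; indeg[2]->1; indeg[3]->3 | ready=[6] | order so far=[4]
  pop 6: indeg[0]->1; indeg[1]->0 | ready=[1] | order so far=[4, 6]
  pop 1: indeg[2]->0 | ready=[2] | order so far=[4, 6, 1]
  pop 2: indeg[3]->2; indeg[7]->0 | ready=[7] | order so far=[4, 6, 1, 2]
  pop 7: indeg[3]->1; indeg[5]->0 | ready=[5] | order so far=[4, 6, 1, 2, 7]
  pop 5: indeg[0]->0 | ready=[0] | order so far=[4, 6, 1, 2, 7, 5]
  pop 0: indeg[3]->0 | ready=[3] | order so far=[4, 6, 1, 2, 7, 5, 0]
  pop 3: no out-edges | ready=[] | order so far=[4, 6, 1, 2, 7, 5, 0, 3]
New canonical toposort: [4, 6, 1, 2, 7, 5, 0, 3]
Compare positions:
  Node 0: index 6 -> 6 (same)
  Node 1: index 3 -> 2 (moved)
  Node 2: index 1 -> 3 (moved)
  Node 3: index 7 -> 7 (same)
  Node 4: index 0 -> 0 (same)
  Node 5: index 5 -> 5 (same)
  Node 6: index 2 -> 1 (moved)
  Node 7: index 4 -> 4 (same)
Nodes that changed position: 1 2 6

Answer: 1 2 6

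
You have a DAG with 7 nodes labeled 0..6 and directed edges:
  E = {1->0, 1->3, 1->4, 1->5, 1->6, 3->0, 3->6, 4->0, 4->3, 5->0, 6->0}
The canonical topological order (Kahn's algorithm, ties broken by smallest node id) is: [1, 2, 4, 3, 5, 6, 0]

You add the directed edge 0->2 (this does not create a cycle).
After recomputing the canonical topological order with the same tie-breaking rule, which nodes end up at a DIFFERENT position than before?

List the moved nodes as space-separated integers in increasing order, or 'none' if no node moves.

Answer: 0 2 3 4 5 6

Derivation:
Old toposort: [1, 2, 4, 3, 5, 6, 0]
Added edge 0->2
Recompute Kahn (smallest-id tiebreak):
  initial in-degrees: [5, 0, 1, 2, 1, 1, 2]
  ready (indeg=0): [1]
  pop 1: indeg[0]->4; indeg[3]->1; indeg[4]->0; indeg[5]->0; indeg[6]->1 | ready=[4, 5] | order so far=[1]
  pop 4: indeg[0]->3; indeg[3]->0 | ready=[3, 5] | order so far=[1, 4]
  pop 3: indeg[0]->2; indeg[6]->0 | ready=[5, 6] | order so far=[1, 4, 3]
  pop 5: indeg[0]->1 | ready=[6] | order so far=[1, 4, 3, 5]
  pop 6: indeg[0]->0 | ready=[0] | order so far=[1, 4, 3, 5, 6]
  pop 0: indeg[2]->0 | ready=[2] | order so far=[1, 4, 3, 5, 6, 0]
  pop 2: no out-edges | ready=[] | order so far=[1, 4, 3, 5, 6, 0, 2]
New canonical toposort: [1, 4, 3, 5, 6, 0, 2]
Compare positions:
  Node 0: index 6 -> 5 (moved)
  Node 1: index 0 -> 0 (same)
  Node 2: index 1 -> 6 (moved)
  Node 3: index 3 -> 2 (moved)
  Node 4: index 2 -> 1 (moved)
  Node 5: index 4 -> 3 (moved)
  Node 6: index 5 -> 4 (moved)
Nodes that changed position: 0 2 3 4 5 6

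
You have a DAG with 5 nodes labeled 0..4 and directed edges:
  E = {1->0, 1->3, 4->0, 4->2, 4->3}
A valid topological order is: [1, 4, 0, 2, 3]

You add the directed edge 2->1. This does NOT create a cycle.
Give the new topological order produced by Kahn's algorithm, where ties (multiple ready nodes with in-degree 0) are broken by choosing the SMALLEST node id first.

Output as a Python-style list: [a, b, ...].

Old toposort: [1, 4, 0, 2, 3]
Added edge: 2->1
Position of 2 (3) > position of 1 (0). Must reorder: 2 must now come before 1.
Run Kahn's algorithm (break ties by smallest node id):
  initial in-degrees: [2, 1, 1, 2, 0]
  ready (indeg=0): [4]
  pop 4: indeg[0]->1; indeg[2]->0; indeg[3]->1 | ready=[2] | order so far=[4]
  pop 2: indeg[1]->0 | ready=[1] | order so far=[4, 2]
  pop 1: indeg[0]->0; indeg[3]->0 | ready=[0, 3] | order so far=[4, 2, 1]
  pop 0: no out-edges | ready=[3] | order so far=[4, 2, 1, 0]
  pop 3: no out-edges | ready=[] | order so far=[4, 2, 1, 0, 3]
  Result: [4, 2, 1, 0, 3]

Answer: [4, 2, 1, 0, 3]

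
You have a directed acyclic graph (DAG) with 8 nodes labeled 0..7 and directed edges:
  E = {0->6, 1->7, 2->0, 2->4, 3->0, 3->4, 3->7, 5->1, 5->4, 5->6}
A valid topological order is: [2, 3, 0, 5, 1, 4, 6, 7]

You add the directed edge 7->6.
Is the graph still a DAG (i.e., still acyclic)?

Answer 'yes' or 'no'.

Answer: yes

Derivation:
Given toposort: [2, 3, 0, 5, 1, 4, 6, 7]
Position of 7: index 7; position of 6: index 6
New edge 7->6: backward (u after v in old order)
Backward edge: old toposort is now invalid. Check if this creates a cycle.
Does 6 already reach 7? Reachable from 6: [6]. NO -> still a DAG (reorder needed).
Still a DAG? yes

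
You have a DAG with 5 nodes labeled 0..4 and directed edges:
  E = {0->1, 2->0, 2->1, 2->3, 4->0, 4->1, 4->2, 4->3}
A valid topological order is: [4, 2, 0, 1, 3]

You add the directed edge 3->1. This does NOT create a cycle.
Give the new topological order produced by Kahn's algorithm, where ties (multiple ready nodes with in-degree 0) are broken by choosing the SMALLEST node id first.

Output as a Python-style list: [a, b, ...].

Old toposort: [4, 2, 0, 1, 3]
Added edge: 3->1
Position of 3 (4) > position of 1 (3). Must reorder: 3 must now come before 1.
Run Kahn's algorithm (break ties by smallest node id):
  initial in-degrees: [2, 4, 1, 2, 0]
  ready (indeg=0): [4]
  pop 4: indeg[0]->1; indeg[1]->3; indeg[2]->0; indeg[3]->1 | ready=[2] | order so far=[4]
  pop 2: indeg[0]->0; indeg[1]->2; indeg[3]->0 | ready=[0, 3] | order so far=[4, 2]
  pop 0: indeg[1]->1 | ready=[3] | order so far=[4, 2, 0]
  pop 3: indeg[1]->0 | ready=[1] | order so far=[4, 2, 0, 3]
  pop 1: no out-edges | ready=[] | order so far=[4, 2, 0, 3, 1]
  Result: [4, 2, 0, 3, 1]

Answer: [4, 2, 0, 3, 1]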